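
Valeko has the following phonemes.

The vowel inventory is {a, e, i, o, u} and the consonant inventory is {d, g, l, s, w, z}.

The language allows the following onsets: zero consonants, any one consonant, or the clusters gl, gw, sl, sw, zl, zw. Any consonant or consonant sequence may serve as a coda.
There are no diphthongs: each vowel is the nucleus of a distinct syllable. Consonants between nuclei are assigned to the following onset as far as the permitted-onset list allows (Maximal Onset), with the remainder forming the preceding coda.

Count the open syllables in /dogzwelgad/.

Nuclei (vowels): o, e, a → 3 syllables.
V1 /o/ – V2 /e/: /gzw/ splits as /g/ + /zw/ (/zw/ is the longest suffix that is a licit onset).
V2 /e/ – V3 /a/: /lg/ splits as /l/ + /g/ (/g/ is the longest suffix that is a licit onset).
Result: dog.zwel.gad.
Classifying each syllable: /dog/ (closed), /zwel/ (closed), /gad/ (closed).
Open syllables: 0.

0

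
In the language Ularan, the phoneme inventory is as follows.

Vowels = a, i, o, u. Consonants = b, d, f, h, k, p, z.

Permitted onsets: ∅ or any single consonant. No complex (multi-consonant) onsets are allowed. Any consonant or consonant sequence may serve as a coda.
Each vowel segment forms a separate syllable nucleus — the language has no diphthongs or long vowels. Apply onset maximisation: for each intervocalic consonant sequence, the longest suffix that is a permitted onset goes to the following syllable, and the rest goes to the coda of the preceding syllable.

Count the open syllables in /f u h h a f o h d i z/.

Nuclei (vowels): u, a, o, i → 4 syllables.
Between /u/ (V1) and /a/ (V2): /hh/; trying suffixes from longest down, /h/ is the first permitted one, so coda /h/ | onset /h/.
Between /a/ (V2) and /o/ (V3): /f/ → onset of the next syllable (single consonants are always licit onsets).
Between /o/ (V3) and /i/ (V4): cluster /hd/ — the longest permitted-onset suffix is /d/; onset = /d/, preceding coda = /h/.
Syllabification: fuh.ha.foh.diz.
Classifying each syllable: /fuh/ (closed), /ha/ (open), /foh/ (closed), /diz/ (closed).
Open syllables: 1.

1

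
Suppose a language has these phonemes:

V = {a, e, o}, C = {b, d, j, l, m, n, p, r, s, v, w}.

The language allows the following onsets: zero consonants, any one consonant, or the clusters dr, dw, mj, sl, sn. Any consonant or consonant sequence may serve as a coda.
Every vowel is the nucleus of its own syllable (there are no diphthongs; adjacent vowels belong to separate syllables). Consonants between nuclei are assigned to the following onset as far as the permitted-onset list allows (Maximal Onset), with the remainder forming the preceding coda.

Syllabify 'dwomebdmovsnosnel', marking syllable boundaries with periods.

Nuclei (vowels): o, e, o, o, e → 5 syllables.
Between /o/ (V1) and /e/ (V2): /m/ is a single consonant, so it becomes the next onset.
Between /e/ (V2) and /o/ (V3): /bdm/ — longest licit onset from the right is /m/, leaving /bd/ as coda.
Between /o/ (V3) and /o/ (V4): /vsn/ — longest licit onset from the right is /sn/, leaving /v/ as coda.
Between /o/ (V4) and /e/ (V5): /sn/ is a licit onset in full, so it all attaches to the next syllable.

dwo.mebd.mov.sno.snel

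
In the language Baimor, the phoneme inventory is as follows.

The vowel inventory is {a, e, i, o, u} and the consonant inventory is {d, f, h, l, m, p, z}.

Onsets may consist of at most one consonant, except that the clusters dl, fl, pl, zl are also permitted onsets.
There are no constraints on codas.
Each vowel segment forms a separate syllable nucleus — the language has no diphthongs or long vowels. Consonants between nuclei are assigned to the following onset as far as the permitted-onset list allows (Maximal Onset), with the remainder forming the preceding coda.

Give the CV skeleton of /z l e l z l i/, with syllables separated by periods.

The vowels are e, i — 2 nuclei, so 2 syllables.
/e…i/ gap (V1→V2): /lzl/ splits as /l/ + /zl/ (/zl/ is the longest suffix that is a licit onset).
So the parse is zlel.zli.
Mapping each syllable to C/V: /zlel/ → CCVC, /zli/ → CCV.

CCVC.CCV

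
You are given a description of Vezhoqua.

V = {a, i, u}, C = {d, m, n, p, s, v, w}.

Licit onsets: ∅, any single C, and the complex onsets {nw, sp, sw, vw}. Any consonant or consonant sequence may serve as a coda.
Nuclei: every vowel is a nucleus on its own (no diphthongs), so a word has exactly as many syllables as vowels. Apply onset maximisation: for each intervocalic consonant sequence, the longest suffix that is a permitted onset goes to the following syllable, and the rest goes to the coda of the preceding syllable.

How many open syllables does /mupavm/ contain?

1

Vowels present: u, a; each is a nucleus, giving 2 syllables.
σ1/σ2 boundary: just /p/ — single C goes to the following onset.
So the parse is mu.pavm.
Classifying each syllable: /mu/ (open), /pavm/ (closed).
Open syllables: 1.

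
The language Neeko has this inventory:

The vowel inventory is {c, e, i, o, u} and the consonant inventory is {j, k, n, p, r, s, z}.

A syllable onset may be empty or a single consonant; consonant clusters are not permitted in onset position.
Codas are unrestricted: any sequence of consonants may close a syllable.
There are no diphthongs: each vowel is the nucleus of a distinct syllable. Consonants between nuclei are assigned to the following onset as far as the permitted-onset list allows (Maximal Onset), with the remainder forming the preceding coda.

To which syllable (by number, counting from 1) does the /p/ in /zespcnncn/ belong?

Nuclei (vowels): e, c, c → 3 syllables.
σ1/σ2 boundary: /sp/ — longest licit onset from the right is /p/, leaving /s/ as coda.
σ2/σ3 boundary: /nn/ splits as /n/ + /n/ (/n/ is the longest suffix that is a licit onset).
Putting it together: zes.pcn.ncn.
The /p/ is in the onset of syllable 2 (/pcn/).

2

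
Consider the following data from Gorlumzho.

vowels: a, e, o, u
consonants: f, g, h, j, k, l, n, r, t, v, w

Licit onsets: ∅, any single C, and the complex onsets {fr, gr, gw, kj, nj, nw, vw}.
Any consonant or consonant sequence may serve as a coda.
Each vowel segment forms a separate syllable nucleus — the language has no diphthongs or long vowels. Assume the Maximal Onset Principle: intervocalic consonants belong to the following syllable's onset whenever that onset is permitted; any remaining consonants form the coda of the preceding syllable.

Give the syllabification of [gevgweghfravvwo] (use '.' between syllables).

gev.gwegh.frav.vwo

Vowels present: e, e, a, o; each is a nucleus, giving 4 syllables.
V1 /e/ – V2 /e/: /vgw/ — longest licit onset from the right is /gw/, leaving /v/ as coda.
V2 /e/ – V3 /a/: /ghfr/ — longest licit onset from the right is /fr/, leaving /gh/ as coda.
V3 /a/ – V4 /o/: /vvw/ splits as /v/ + /vw/ (/vw/ is the longest suffix that is a licit onset).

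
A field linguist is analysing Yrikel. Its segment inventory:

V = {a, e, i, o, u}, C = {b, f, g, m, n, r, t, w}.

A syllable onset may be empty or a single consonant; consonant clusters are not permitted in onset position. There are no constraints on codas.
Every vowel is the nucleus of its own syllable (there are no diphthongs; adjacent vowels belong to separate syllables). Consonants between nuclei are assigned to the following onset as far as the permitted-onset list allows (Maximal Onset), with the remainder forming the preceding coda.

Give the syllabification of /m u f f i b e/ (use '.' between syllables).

muf.fi.be

Nuclei (vowels): u, i, e → 3 syllables.
/u…i/ gap (V1→V2): /ff/; trying suffixes from longest down, /f/ is the first permitted one, so coda /f/ | onset /f/.
/i…e/ gap (V2→V3): /b/ → onset of the next syllable (single consonants are always licit onsets).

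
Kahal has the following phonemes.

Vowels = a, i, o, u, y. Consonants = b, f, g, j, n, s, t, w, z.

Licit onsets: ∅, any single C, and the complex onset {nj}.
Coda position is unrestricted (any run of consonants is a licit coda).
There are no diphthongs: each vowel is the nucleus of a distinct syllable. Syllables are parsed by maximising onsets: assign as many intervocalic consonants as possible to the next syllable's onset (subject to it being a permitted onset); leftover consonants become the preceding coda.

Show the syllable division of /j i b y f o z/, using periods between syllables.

Vowels present: i, y, o; each is a nucleus, giving 3 syllables.
Between /i/ (V1) and /y/ (V2): /b/ is a single consonant, so it becomes the next onset.
Between /y/ (V2) and /o/ (V3): just /f/ — single C goes to the following onset.

ji.by.foz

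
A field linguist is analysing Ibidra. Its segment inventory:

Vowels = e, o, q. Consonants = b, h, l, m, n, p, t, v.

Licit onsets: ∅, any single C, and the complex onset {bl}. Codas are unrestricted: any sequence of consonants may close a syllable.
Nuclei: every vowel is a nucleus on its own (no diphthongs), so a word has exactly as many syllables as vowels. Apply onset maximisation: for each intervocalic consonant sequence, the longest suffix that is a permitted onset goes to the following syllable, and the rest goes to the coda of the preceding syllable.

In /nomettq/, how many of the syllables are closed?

1

Vowels present: o, e, q; each is a nucleus, giving 3 syllables.
/o…e/ gap (V1→V2): just /m/ — single C goes to the following onset.
/e…q/ gap (V2→V3): /tt/ splits as /t/ + /t/ (/t/ is the longest suffix that is a licit onset).
Syllabification: no.met.tq.
Classifying each syllable: /no/ (open), /met/ (closed), /tq/ (open).
Closed syllables: 1.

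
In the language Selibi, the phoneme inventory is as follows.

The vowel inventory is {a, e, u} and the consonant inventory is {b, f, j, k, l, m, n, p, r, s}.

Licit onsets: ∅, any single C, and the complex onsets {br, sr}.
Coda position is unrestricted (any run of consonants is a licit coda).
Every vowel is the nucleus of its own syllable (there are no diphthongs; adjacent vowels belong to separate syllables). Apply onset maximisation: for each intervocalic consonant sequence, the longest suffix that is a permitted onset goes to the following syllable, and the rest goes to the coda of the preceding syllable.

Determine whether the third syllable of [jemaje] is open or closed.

Nuclei (vowels): e, a, e → 3 syllables.
σ1/σ2 boundary: /m/ is a single consonant, so it becomes the next onset.
σ2/σ3 boundary: /j/ is a single consonant, so it becomes the next onset.
So the parse is je.ma.je.
Syllable 3 is /je/; it ends in its nucleus with no coda, so it is open.

open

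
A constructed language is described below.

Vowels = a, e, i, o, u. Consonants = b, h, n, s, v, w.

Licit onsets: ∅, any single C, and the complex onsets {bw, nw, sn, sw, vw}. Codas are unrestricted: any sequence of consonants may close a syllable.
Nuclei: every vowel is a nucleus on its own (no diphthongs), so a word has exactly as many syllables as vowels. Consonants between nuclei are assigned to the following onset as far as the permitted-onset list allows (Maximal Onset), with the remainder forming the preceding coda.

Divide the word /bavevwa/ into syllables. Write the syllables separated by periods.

Nuclei (vowels): a, e, a → 3 syllables.
V1 /a/ – V2 /e/: just /v/ — single C goes to the following onset.
V2 /e/ – V3 /a/: /vw/ — entire cluster is a permitted onset → onset /vw/, coda ∅.

ba.ve.vwa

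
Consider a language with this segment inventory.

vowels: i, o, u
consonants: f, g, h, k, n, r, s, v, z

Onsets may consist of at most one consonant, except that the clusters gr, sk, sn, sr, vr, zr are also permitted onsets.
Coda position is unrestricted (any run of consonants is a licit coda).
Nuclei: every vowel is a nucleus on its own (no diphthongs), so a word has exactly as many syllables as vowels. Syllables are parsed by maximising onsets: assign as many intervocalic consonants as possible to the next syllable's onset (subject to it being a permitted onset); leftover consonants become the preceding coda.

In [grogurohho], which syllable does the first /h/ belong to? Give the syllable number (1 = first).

3

Vowels present: o, u, o, o; each is a nucleus, giving 4 syllables.
/o…u/ gap (V1→V2): /g/ → onset of the next syllable (single consonants are always licit onsets).
/u…o/ gap (V2→V3): /r/ → onset of the next syllable (single consonants are always licit onsets).
/o…o/ gap (V3→V4): cluster /hh/ — the longest permitted-onset suffix is /h/; onset = /h/, preceding coda = /h/.
Putting it together: gro.gu.roh.ho.
The first /h/ is in the coda of syllable 3 (/roh/).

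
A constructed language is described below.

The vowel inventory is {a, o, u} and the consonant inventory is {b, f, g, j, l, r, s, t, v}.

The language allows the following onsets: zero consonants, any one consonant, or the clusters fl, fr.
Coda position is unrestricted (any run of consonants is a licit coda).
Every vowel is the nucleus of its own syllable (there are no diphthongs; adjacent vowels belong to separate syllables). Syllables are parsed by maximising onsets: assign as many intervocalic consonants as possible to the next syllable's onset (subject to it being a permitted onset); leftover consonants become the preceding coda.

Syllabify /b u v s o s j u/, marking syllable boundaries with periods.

The vowels are u, o, u — 3 nuclei, so 3 syllables.
/u…o/ gap (V1→V2): /vs/; trying suffixes from longest down, /s/ is the first permitted one, so coda /v/ | onset /s/.
/o…u/ gap (V2→V3): /sj/ splits as /s/ + /j/ (/j/ is the longest suffix that is a licit onset).

buv.sos.ju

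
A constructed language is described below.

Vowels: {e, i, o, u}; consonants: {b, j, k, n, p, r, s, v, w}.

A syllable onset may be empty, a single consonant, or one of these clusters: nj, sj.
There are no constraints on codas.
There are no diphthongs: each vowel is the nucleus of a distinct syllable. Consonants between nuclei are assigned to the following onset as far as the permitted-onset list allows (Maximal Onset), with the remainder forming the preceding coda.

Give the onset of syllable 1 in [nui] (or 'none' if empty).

n

The vowels are u, i — 2 nuclei, so 2 syllables.
Between /u/ (V1) and /i/ (V2): hiatus — the boundary sits between the two vowels.
Result: nu.i.
Syllable 1 is /nu/: onset /n/, nucleus /u/, coda ∅.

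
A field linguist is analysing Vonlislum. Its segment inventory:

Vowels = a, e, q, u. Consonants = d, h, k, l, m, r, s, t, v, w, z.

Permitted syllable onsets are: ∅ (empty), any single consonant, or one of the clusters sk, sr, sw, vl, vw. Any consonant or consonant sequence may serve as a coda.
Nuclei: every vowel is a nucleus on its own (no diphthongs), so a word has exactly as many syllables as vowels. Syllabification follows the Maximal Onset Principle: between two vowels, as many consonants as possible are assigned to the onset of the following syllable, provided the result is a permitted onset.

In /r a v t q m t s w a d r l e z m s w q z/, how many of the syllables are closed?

5

The vowels are a, q, a, e, q — 5 nuclei, so 5 syllables.
σ1/σ2 boundary: cluster /vt/ — the longest permitted-onset suffix is /t/; onset = /t/, preceding coda = /v/.
σ2/σ3 boundary: /mtsw/; trying suffixes from longest down, /sw/ is the first permitted one, so coda /mt/ | onset /sw/.
σ3/σ4 boundary: cluster /drl/ — the longest permitted-onset suffix is /l/; onset = /l/, preceding coda = /dr/.
σ4/σ5 boundary: /zmsw/; trying suffixes from longest down, /sw/ is the first permitted one, so coda /zm/ | onset /sw/.
Putting it together: rav.tqmt.swadr.lezm.swqz.
Classifying each syllable: /rav/ (closed), /tqmt/ (closed), /swadr/ (closed), /lezm/ (closed), /swqz/ (closed).
Closed syllables: 5.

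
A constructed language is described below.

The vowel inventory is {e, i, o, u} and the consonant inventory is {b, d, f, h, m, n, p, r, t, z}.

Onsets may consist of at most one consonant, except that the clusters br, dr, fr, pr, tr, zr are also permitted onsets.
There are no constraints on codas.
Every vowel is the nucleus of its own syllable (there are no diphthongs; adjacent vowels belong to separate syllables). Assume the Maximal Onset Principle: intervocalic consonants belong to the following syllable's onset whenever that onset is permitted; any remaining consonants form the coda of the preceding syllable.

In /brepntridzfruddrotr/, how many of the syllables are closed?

The vowels are e, i, u, o — 4 nuclei, so 4 syllables.
σ1/σ2 boundary: cluster /pntr/ — the longest permitted-onset suffix is /tr/; onset = /tr/, preceding coda = /pn/.
σ2/σ3 boundary: /dzfr/ splits as /dz/ + /fr/ (/fr/ is the longest suffix that is a licit onset).
σ3/σ4 boundary: cluster /ddr/ — the longest permitted-onset suffix is /dr/; onset = /dr/, preceding coda = /d/.
Syllabification: brepn.tridz.frud.drotr.
Classifying each syllable: /brepn/ (closed), /tridz/ (closed), /frud/ (closed), /drotr/ (closed).
Closed syllables: 4.

4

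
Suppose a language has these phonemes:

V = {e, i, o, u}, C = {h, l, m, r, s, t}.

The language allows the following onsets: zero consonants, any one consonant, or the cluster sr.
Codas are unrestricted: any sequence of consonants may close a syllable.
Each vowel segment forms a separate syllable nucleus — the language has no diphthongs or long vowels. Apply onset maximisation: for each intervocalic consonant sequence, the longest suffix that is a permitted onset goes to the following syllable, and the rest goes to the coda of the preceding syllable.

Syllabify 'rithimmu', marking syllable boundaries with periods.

rit.him.mu

Nuclei (vowels): i, i, u → 3 syllables.
σ1/σ2 boundary: /th/ — longest licit onset from the right is /h/, leaving /t/ as coda.
σ2/σ3 boundary: /mm/ splits as /m/ + /m/ (/m/ is the longest suffix that is a licit onset).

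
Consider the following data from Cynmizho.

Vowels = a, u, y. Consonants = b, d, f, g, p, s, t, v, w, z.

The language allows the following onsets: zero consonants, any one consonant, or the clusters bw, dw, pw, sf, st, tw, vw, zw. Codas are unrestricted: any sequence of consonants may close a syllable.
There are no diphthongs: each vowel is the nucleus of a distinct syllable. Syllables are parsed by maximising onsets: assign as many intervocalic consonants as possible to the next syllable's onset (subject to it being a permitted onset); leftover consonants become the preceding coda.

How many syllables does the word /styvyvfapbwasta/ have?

5

The vowels are y, y, a, a, a — 5 nuclei, so 5 syllables.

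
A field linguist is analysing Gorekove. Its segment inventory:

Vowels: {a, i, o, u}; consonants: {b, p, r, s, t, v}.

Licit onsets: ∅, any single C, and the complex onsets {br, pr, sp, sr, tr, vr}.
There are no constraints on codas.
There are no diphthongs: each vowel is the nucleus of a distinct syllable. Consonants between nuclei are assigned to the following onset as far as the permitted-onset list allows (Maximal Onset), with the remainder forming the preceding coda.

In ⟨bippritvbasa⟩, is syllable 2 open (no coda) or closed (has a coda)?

closed

Nuclei (vowels): i, i, a, a → 4 syllables.
V1 /i/ – V2 /i/: /ppr/ splits as /p/ + /pr/ (/pr/ is the longest suffix that is a licit onset).
V2 /i/ – V3 /a/: cluster /tvb/ — the longest permitted-onset suffix is /b/; onset = /b/, preceding coda = /tv/.
V3 /a/ – V4 /a/: just /s/ — single C goes to the following onset.
Putting it together: bip.pritv.ba.sa.
Syllable 2 is /pritv/ with coda /tv/, so it is closed.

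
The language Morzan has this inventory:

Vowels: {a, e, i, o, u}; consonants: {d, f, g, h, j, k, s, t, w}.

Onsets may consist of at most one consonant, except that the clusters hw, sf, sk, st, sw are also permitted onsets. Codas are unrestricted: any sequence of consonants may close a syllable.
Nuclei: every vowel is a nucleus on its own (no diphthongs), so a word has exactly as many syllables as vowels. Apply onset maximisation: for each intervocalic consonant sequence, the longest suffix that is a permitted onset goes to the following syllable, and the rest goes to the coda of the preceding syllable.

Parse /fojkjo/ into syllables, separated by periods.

The vowels are o, o — 2 nuclei, so 2 syllables.
V1 /o/ – V2 /o/: /jkj/ splits as /jk/ + /j/ (/j/ is the longest suffix that is a licit onset).

fojk.jo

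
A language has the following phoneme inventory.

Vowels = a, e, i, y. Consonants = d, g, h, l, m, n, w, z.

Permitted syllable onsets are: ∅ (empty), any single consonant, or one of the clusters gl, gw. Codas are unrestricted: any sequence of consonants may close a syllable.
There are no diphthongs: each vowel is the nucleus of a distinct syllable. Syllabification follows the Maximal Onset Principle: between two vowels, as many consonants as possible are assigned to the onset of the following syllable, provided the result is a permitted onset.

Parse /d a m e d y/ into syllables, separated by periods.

Nuclei (vowels): a, e, y → 3 syllables.
Between /a/ (V1) and /e/ (V2): /m/ is a single consonant, so it becomes the next onset.
Between /e/ (V2) and /y/ (V3): /d/ → onset of the next syllable (single consonants are always licit onsets).

da.me.dy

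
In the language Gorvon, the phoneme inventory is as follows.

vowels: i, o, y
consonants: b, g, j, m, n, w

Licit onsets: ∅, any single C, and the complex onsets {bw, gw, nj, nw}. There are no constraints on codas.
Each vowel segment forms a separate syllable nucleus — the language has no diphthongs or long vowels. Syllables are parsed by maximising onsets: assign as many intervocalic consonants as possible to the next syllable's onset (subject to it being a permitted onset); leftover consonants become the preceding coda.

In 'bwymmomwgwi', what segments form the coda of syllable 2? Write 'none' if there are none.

Vowels present: y, o, i; each is a nucleus, giving 3 syllables.
Between /y/ (V1) and /o/ (V2): /mm/ splits as /m/ + /m/ (/m/ is the longest suffix that is a licit onset).
Between /o/ (V2) and /i/ (V3): /mwgw/; trying suffixes from longest down, /gw/ is the first permitted one, so coda /mw/ | onset /gw/.
So the parse is bwym.momw.gwi.
Syllable 2 is /momw/: onset /m/, nucleus /o/, coda /mw/.

mw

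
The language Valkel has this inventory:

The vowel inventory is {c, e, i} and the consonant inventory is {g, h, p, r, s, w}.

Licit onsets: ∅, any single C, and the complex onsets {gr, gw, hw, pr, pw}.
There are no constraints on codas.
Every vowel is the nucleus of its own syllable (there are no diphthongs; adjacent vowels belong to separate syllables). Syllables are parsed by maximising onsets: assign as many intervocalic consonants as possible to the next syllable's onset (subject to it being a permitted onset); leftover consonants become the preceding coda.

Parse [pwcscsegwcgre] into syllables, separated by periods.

pwc.sc.se.gwc.gre

Vowels present: c, c, e, c, e; each is a nucleus, giving 5 syllables.
Between /c/ (V1) and /c/ (V2): /s/ is a single consonant, so it becomes the next onset.
Between /c/ (V2) and /e/ (V3): /s/ is a single consonant, so it becomes the next onset.
Between /e/ (V3) and /c/ (V4): /gw/ is a licit onset in full, so it all attaches to the next syllable.
Between /c/ (V4) and /e/ (V5): /gr/ is a licit onset in full, so it all attaches to the next syllable.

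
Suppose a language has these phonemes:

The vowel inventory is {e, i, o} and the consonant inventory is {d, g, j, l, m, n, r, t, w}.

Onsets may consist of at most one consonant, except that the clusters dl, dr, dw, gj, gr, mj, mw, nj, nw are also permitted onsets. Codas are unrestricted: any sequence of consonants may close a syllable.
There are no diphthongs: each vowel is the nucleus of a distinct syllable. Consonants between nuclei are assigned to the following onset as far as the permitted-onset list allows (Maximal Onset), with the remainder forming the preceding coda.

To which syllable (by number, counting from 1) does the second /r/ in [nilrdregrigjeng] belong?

2

Nuclei (vowels): i, e, i, e → 4 syllables.
V1 /i/ – V2 /e/: /lrdr/ splits as /lr/ + /dr/ (/dr/ is the longest suffix that is a licit onset).
V2 /e/ – V3 /i/: cluster /gr/ — /gr/ is itself a permitted onset, so the whole cluster goes right; preceding coda = ∅.
V3 /i/ – V4 /e/: /gj/ — entire cluster is a permitted onset → onset /gj/, coda ∅.
Result: nilr.dre.gri.gjeng.
The second /r/ is in the onset of syllable 2 (/dre/).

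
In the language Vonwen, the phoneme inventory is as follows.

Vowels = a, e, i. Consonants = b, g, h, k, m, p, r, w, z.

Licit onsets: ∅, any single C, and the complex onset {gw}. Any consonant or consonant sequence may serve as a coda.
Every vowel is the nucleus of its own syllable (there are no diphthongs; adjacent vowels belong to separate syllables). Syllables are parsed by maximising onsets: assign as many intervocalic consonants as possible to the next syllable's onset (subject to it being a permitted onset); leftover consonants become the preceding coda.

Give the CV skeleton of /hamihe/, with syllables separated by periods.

Vowels present: a, i, e; each is a nucleus, giving 3 syllables.
/a…i/ gap (V1→V2): /m/ is a single consonant, so it becomes the next onset.
/i…e/ gap (V2→V3): /h/ is a single consonant, so it becomes the next onset.
So the parse is ha.mi.he.
Mapping each syllable to C/V: /ha/ → CV, /mi/ → CV, /he/ → CV.

CV.CV.CV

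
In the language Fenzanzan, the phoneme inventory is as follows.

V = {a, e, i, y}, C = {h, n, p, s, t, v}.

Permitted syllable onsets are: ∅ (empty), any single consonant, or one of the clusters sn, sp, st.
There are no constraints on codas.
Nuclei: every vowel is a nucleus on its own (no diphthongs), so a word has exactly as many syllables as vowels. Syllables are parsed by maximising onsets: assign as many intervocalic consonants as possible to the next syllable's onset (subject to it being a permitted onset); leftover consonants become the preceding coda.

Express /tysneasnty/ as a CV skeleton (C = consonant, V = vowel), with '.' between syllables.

The vowels are y, e, a, y — 4 nuclei, so 4 syllables.
/y…e/ gap (V1→V2): /sn/ — entire cluster is a permitted onset → onset /sn/, coda ∅.
/e…a/ gap (V2→V3): hiatus — the boundary sits between the two vowels.
/a…y/ gap (V3→V4): /snt/; trying suffixes from longest down, /t/ is the first permitted one, so coda /sn/ | onset /t/.
Result: ty.sne.asn.ty.
Mapping each syllable to C/V: /ty/ → CV, /sne/ → CCV, /asn/ → VCC, /ty/ → CV.

CV.CCV.VCC.CV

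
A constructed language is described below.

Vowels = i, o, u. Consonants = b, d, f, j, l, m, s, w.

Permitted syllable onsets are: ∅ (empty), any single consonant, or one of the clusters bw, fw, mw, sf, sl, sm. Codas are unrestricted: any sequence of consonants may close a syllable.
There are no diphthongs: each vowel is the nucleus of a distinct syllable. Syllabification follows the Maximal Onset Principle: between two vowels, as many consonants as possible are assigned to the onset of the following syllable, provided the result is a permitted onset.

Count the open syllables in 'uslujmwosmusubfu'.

4

Nuclei (vowels): u, u, o, u, u, u → 6 syllables.
/u…u/ gap (V1→V2): cluster /sl/ — /sl/ is itself a permitted onset, so the whole cluster goes right; preceding coda = ∅.
/u…o/ gap (V2→V3): /jmw/ — longest licit onset from the right is /mw/, leaving /j/ as coda.
/o…u/ gap (V3→V4): /sm/ — entire cluster is a permitted onset → onset /sm/, coda ∅.
/u…u/ gap (V4→V5): /s/ is a single consonant, so it becomes the next onset.
/u…u/ gap (V5→V6): /bf/; trying suffixes from longest down, /f/ is the first permitted one, so coda /b/ | onset /f/.
So the parse is u.sluj.mwo.smu.sub.fu.
Classifying each syllable: /u/ (open), /sluj/ (closed), /mwo/ (open), /smu/ (open), /sub/ (closed), /fu/ (open).
Open syllables: 4.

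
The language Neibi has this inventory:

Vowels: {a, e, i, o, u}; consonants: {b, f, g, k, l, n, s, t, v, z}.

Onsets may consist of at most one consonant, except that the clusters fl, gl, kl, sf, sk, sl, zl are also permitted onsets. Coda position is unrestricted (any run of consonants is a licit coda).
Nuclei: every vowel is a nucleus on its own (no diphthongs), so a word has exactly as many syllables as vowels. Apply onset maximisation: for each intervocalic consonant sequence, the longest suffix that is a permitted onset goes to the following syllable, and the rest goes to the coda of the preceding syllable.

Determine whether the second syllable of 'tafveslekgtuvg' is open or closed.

Nuclei (vowels): a, e, e, u → 4 syllables.
V1 /a/ – V2 /e/: cluster /fv/ — the longest permitted-onset suffix is /v/; onset = /v/, preceding coda = /f/.
V2 /e/ – V3 /e/: /sl/ is a licit onset in full, so it all attaches to the next syllable.
V3 /e/ – V4 /u/: /kgt/; trying suffixes from longest down, /t/ is the first permitted one, so coda /kg/ | onset /t/.
Syllabification: taf.ve.slekg.tuvg.
Syllable 2 is /ve/; it ends in its nucleus with no coda, so it is open.

open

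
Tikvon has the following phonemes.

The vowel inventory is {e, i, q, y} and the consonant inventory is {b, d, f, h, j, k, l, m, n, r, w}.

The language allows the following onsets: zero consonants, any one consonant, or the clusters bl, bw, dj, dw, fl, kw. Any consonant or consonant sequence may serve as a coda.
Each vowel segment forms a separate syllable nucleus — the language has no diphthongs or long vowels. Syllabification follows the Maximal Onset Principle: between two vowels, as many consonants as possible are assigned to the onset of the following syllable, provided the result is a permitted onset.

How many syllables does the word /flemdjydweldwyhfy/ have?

5

Vowels present: e, y, e, y, y; each is a nucleus, giving 5 syllables.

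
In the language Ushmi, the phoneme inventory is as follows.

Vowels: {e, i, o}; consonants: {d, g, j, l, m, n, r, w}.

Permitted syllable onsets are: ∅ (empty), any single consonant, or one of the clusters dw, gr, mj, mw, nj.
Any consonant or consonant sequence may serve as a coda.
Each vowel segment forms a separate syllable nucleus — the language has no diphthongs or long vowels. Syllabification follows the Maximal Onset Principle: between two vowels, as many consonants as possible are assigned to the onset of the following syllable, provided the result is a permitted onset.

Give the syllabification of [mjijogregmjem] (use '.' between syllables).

mji.jo.greg.mjem

Nuclei (vowels): i, o, e, e → 4 syllables.
Between /i/ (V1) and /o/ (V2): just /j/ — single C goes to the following onset.
Between /o/ (V2) and /e/ (V3): cluster /gr/ — /gr/ is itself a permitted onset, so the whole cluster goes right; preceding coda = ∅.
Between /e/ (V3) and /e/ (V4): /gmj/ — longest licit onset from the right is /mj/, leaving /g/ as coda.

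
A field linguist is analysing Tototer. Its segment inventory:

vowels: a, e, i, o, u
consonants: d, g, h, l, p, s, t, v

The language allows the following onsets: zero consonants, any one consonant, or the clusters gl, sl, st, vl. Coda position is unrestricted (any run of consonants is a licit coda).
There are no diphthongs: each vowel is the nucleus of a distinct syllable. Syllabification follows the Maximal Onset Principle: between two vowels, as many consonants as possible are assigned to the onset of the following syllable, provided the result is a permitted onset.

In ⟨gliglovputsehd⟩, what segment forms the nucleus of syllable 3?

Vowels present: i, o, u, e; each is a nucleus, giving 4 syllables.
The third nucleus (vowel 3 from the left) is /u/.

u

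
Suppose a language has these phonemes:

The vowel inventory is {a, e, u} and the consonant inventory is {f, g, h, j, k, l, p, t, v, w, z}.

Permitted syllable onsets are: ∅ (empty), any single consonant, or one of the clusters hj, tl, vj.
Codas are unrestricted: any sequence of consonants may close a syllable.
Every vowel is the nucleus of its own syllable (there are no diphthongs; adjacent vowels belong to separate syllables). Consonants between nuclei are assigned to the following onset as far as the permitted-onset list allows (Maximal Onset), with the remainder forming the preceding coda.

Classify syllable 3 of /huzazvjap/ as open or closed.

closed

Vowels present: u, a, a; each is a nucleus, giving 3 syllables.
V1 /u/ – V2 /a/: just /z/ — single C goes to the following onset.
V2 /a/ – V3 /a/: cluster /zvj/ — the longest permitted-onset suffix is /vj/; onset = /vj/, preceding coda = /z/.
Result: hu.zaz.vjap.
Syllable 3 is /vjap/ with coda /p/, so it is closed.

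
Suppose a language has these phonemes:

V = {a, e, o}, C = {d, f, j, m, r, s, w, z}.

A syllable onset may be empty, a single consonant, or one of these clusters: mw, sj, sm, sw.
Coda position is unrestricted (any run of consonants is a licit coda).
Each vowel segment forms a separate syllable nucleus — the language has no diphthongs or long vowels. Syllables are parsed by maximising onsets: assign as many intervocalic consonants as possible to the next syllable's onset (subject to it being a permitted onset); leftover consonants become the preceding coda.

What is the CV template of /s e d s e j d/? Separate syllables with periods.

Vowels present: e, e; each is a nucleus, giving 2 syllables.
σ1/σ2 boundary: /ds/ — longest licit onset from the right is /s/, leaving /d/ as coda.
Putting it together: sed.sejd.
Mapping each syllable to C/V: /sed/ → CVC, /sejd/ → CVCC.

CVC.CVCC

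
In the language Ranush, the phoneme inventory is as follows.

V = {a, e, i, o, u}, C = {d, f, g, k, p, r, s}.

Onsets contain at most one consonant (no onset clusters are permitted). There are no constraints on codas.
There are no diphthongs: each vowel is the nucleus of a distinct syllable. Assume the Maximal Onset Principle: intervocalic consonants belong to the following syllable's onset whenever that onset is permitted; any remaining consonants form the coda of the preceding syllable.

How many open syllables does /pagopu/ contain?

3

The vowels are a, o, u — 3 nuclei, so 3 syllables.
V1 /a/ – V2 /o/: /g/ → onset of the next syllable (single consonants are always licit onsets).
V2 /o/ – V3 /u/: /p/ → onset of the next syllable (single consonants are always licit onsets).
Syllabification: pa.go.pu.
Classifying each syllable: /pa/ (open), /go/ (open), /pu/ (open).
Open syllables: 3.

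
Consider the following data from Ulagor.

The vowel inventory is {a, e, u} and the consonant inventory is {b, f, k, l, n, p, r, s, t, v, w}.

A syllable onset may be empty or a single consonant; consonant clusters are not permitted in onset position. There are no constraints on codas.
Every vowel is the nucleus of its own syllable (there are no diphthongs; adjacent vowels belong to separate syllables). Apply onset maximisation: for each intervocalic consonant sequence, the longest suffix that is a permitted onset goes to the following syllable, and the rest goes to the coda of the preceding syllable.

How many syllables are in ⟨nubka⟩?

Nuclei (vowels): u, a → 2 syllables.

2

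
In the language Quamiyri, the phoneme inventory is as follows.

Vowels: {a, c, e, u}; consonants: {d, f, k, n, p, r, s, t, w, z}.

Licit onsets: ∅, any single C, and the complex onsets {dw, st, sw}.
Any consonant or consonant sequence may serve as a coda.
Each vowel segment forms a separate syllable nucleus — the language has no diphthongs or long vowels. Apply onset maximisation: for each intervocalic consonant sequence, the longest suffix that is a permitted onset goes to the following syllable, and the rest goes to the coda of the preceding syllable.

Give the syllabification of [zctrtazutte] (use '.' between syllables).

The vowels are c, a, u, e — 4 nuclei, so 4 syllables.
Between /c/ (V1) and /a/ (V2): /trt/ — longest licit onset from the right is /t/, leaving /tr/ as coda.
Between /a/ (V2) and /u/ (V3): just /z/ — single C goes to the following onset.
Between /u/ (V3) and /e/ (V4): /tt/ splits as /t/ + /t/ (/t/ is the longest suffix that is a licit onset).

zctr.ta.zut.te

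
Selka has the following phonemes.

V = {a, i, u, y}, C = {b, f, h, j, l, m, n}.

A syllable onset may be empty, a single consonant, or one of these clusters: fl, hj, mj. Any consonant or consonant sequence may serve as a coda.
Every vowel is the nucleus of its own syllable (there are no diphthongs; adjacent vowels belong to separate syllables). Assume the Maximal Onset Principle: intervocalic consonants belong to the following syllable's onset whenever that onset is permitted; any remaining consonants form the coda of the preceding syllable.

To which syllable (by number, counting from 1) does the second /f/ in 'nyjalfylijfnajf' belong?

Vowels present: y, a, y, i, a; each is a nucleus, giving 5 syllables.
σ1/σ2 boundary: /j/ is a single consonant, so it becomes the next onset.
σ2/σ3 boundary: /lf/; trying suffixes from longest down, /f/ is the first permitted one, so coda /l/ | onset /f/.
σ3/σ4 boundary: /l/ → onset of the next syllable (single consonants are always licit onsets).
σ4/σ5 boundary: /jfn/ splits as /jf/ + /n/ (/n/ is the longest suffix that is a licit onset).
Syllabification: ny.jal.fy.lijf.najf.
The second /f/ is in the coda of syllable 4 (/lijf/).

4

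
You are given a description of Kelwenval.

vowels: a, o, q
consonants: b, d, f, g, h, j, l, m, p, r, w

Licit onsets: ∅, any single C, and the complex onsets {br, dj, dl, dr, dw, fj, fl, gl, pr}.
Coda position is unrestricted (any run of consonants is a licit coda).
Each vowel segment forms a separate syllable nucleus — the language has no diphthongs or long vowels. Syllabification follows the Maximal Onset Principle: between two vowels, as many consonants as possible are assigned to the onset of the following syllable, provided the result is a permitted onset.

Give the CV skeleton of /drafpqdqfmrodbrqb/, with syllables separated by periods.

CCVC.CV.CVCC.CVC.CCVC

Nuclei (vowels): a, q, q, o, q → 5 syllables.
/a…q/ gap (V1→V2): /fp/ — longest licit onset from the right is /p/, leaving /f/ as coda.
/q…q/ gap (V2→V3): /d/ → onset of the next syllable (single consonants are always licit onsets).
/q…o/ gap (V3→V4): cluster /fmr/ — the longest permitted-onset suffix is /r/; onset = /r/, preceding coda = /fm/.
/o…q/ gap (V4→V5): /dbr/ splits as /d/ + /br/ (/br/ is the longest suffix that is a licit onset).
Putting it together: draf.pq.dqfm.rod.brqb.
Mapping each syllable to C/V: /draf/ → CCVC, /pq/ → CV, /dqfm/ → CVCC, /rod/ → CVC, /brqb/ → CCVC.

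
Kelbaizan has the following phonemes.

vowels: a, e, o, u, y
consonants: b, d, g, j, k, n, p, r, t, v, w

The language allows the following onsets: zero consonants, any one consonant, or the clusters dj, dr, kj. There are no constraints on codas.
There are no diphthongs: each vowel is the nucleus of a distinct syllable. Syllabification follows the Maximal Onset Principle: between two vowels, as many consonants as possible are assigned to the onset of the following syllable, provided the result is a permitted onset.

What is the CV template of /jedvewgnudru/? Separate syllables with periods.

The vowels are e, e, u, u — 4 nuclei, so 4 syllables.
V1 /e/ – V2 /e/: cluster /dv/ — the longest permitted-onset suffix is /v/; onset = /v/, preceding coda = /d/.
V2 /e/ – V3 /u/: /wgn/ — longest licit onset from the right is /n/, leaving /wg/ as coda.
V3 /u/ – V4 /u/: cluster /dr/ — /dr/ is itself a permitted onset, so the whole cluster goes right; preceding coda = ∅.
Result: jed.vewg.nu.dru.
Mapping each syllable to C/V: /jed/ → CVC, /vewg/ → CVCC, /nu/ → CV, /dru/ → CCV.

CVC.CVCC.CV.CCV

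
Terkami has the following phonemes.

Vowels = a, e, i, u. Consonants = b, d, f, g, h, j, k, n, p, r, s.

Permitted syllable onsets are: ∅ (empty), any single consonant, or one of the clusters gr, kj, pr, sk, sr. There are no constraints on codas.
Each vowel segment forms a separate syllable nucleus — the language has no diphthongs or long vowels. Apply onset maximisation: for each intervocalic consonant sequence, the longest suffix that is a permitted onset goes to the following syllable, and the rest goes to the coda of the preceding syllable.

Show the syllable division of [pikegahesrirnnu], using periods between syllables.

pi.ke.ga.he.srirn.nu

The vowels are i, e, a, e, i, u — 6 nuclei, so 6 syllables.
Between /i/ (V1) and /e/ (V2): /k/ → onset of the next syllable (single consonants are always licit onsets).
Between /e/ (V2) and /a/ (V3): just /g/ — single C goes to the following onset.
Between /a/ (V3) and /e/ (V4): /h/ is a single consonant, so it becomes the next onset.
Between /e/ (V4) and /i/ (V5): /sr/ — entire cluster is a permitted onset → onset /sr/, coda ∅.
Between /i/ (V5) and /u/ (V6): /rnn/ — longest licit onset from the right is /n/, leaving /rn/ as coda.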